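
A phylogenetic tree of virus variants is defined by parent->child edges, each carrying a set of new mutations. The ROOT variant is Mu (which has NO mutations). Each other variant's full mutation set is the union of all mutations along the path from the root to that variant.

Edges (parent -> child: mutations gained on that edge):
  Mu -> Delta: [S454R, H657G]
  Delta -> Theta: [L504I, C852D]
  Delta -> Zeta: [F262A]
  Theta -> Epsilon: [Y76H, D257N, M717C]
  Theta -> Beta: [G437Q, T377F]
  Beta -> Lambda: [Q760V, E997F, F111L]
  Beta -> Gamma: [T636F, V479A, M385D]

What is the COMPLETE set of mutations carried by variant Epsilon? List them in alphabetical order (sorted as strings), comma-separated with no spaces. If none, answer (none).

Answer: C852D,D257N,H657G,L504I,M717C,S454R,Y76H

Derivation:
At Mu: gained [] -> total []
At Delta: gained ['S454R', 'H657G'] -> total ['H657G', 'S454R']
At Theta: gained ['L504I', 'C852D'] -> total ['C852D', 'H657G', 'L504I', 'S454R']
At Epsilon: gained ['Y76H', 'D257N', 'M717C'] -> total ['C852D', 'D257N', 'H657G', 'L504I', 'M717C', 'S454R', 'Y76H']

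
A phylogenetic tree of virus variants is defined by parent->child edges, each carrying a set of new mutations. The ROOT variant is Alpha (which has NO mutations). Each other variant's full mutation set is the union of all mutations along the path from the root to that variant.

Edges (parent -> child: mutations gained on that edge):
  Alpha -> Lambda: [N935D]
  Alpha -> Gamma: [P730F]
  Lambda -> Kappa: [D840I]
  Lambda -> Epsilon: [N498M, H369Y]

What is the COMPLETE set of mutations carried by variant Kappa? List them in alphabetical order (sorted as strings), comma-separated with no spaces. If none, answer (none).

At Alpha: gained [] -> total []
At Lambda: gained ['N935D'] -> total ['N935D']
At Kappa: gained ['D840I'] -> total ['D840I', 'N935D']

Answer: D840I,N935D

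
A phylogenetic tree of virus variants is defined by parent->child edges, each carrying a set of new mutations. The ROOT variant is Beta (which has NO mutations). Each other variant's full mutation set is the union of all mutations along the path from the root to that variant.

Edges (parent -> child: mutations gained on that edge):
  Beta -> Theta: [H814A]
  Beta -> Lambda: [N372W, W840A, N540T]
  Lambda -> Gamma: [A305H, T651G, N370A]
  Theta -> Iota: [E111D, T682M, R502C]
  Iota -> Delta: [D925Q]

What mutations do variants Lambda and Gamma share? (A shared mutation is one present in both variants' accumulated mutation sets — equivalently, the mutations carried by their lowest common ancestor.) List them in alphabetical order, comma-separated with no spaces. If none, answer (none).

Accumulating mutations along path to Lambda:
  At Beta: gained [] -> total []
  At Lambda: gained ['N372W', 'W840A', 'N540T'] -> total ['N372W', 'N540T', 'W840A']
Mutations(Lambda) = ['N372W', 'N540T', 'W840A']
Accumulating mutations along path to Gamma:
  At Beta: gained [] -> total []
  At Lambda: gained ['N372W', 'W840A', 'N540T'] -> total ['N372W', 'N540T', 'W840A']
  At Gamma: gained ['A305H', 'T651G', 'N370A'] -> total ['A305H', 'N370A', 'N372W', 'N540T', 'T651G', 'W840A']
Mutations(Gamma) = ['A305H', 'N370A', 'N372W', 'N540T', 'T651G', 'W840A']
Intersection: ['N372W', 'N540T', 'W840A'] ∩ ['A305H', 'N370A', 'N372W', 'N540T', 'T651G', 'W840A'] = ['N372W', 'N540T', 'W840A']

Answer: N372W,N540T,W840A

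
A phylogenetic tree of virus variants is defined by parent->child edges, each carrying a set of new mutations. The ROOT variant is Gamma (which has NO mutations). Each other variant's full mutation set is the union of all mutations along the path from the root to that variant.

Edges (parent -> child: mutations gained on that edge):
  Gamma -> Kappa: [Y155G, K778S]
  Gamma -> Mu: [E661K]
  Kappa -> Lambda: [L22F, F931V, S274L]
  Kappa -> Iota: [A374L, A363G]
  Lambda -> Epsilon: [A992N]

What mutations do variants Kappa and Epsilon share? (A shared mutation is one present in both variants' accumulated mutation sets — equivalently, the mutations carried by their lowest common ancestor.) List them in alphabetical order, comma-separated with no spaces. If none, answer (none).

Accumulating mutations along path to Kappa:
  At Gamma: gained [] -> total []
  At Kappa: gained ['Y155G', 'K778S'] -> total ['K778S', 'Y155G']
Mutations(Kappa) = ['K778S', 'Y155G']
Accumulating mutations along path to Epsilon:
  At Gamma: gained [] -> total []
  At Kappa: gained ['Y155G', 'K778S'] -> total ['K778S', 'Y155G']
  At Lambda: gained ['L22F', 'F931V', 'S274L'] -> total ['F931V', 'K778S', 'L22F', 'S274L', 'Y155G']
  At Epsilon: gained ['A992N'] -> total ['A992N', 'F931V', 'K778S', 'L22F', 'S274L', 'Y155G']
Mutations(Epsilon) = ['A992N', 'F931V', 'K778S', 'L22F', 'S274L', 'Y155G']
Intersection: ['K778S', 'Y155G'] ∩ ['A992N', 'F931V', 'K778S', 'L22F', 'S274L', 'Y155G'] = ['K778S', 'Y155G']

Answer: K778S,Y155G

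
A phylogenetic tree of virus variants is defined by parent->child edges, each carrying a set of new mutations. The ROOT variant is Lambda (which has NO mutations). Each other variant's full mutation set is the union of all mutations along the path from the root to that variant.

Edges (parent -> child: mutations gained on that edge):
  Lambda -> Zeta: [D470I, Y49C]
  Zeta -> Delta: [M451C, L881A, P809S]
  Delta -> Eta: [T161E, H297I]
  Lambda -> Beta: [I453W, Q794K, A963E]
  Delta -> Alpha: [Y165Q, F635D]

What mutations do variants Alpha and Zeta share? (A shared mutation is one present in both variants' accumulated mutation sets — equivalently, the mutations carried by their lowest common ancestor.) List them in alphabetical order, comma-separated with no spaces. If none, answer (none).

Answer: D470I,Y49C

Derivation:
Accumulating mutations along path to Alpha:
  At Lambda: gained [] -> total []
  At Zeta: gained ['D470I', 'Y49C'] -> total ['D470I', 'Y49C']
  At Delta: gained ['M451C', 'L881A', 'P809S'] -> total ['D470I', 'L881A', 'M451C', 'P809S', 'Y49C']
  At Alpha: gained ['Y165Q', 'F635D'] -> total ['D470I', 'F635D', 'L881A', 'M451C', 'P809S', 'Y165Q', 'Y49C']
Mutations(Alpha) = ['D470I', 'F635D', 'L881A', 'M451C', 'P809S', 'Y165Q', 'Y49C']
Accumulating mutations along path to Zeta:
  At Lambda: gained [] -> total []
  At Zeta: gained ['D470I', 'Y49C'] -> total ['D470I', 'Y49C']
Mutations(Zeta) = ['D470I', 'Y49C']
Intersection: ['D470I', 'F635D', 'L881A', 'M451C', 'P809S', 'Y165Q', 'Y49C'] ∩ ['D470I', 'Y49C'] = ['D470I', 'Y49C']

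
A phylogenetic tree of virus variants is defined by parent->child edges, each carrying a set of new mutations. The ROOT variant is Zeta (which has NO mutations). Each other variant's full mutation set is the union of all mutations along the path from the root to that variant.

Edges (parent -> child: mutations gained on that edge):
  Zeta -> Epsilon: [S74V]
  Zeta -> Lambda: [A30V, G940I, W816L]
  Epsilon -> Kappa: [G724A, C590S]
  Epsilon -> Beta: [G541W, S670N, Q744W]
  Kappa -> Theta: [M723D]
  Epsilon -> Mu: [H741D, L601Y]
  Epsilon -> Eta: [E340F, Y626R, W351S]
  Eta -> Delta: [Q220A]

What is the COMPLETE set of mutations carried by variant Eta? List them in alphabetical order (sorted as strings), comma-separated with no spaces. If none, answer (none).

Answer: E340F,S74V,W351S,Y626R

Derivation:
At Zeta: gained [] -> total []
At Epsilon: gained ['S74V'] -> total ['S74V']
At Eta: gained ['E340F', 'Y626R', 'W351S'] -> total ['E340F', 'S74V', 'W351S', 'Y626R']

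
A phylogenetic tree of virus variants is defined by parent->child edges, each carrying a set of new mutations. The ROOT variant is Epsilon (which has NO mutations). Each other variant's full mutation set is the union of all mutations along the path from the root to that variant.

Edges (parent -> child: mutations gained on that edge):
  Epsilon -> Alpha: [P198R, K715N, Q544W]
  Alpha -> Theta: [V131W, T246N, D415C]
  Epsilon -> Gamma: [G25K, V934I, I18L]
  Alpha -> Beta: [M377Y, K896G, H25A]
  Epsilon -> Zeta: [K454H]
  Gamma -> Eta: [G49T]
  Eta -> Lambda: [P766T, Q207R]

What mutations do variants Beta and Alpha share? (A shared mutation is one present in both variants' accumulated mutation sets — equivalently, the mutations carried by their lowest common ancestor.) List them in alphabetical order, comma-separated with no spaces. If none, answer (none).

Answer: K715N,P198R,Q544W

Derivation:
Accumulating mutations along path to Beta:
  At Epsilon: gained [] -> total []
  At Alpha: gained ['P198R', 'K715N', 'Q544W'] -> total ['K715N', 'P198R', 'Q544W']
  At Beta: gained ['M377Y', 'K896G', 'H25A'] -> total ['H25A', 'K715N', 'K896G', 'M377Y', 'P198R', 'Q544W']
Mutations(Beta) = ['H25A', 'K715N', 'K896G', 'M377Y', 'P198R', 'Q544W']
Accumulating mutations along path to Alpha:
  At Epsilon: gained [] -> total []
  At Alpha: gained ['P198R', 'K715N', 'Q544W'] -> total ['K715N', 'P198R', 'Q544W']
Mutations(Alpha) = ['K715N', 'P198R', 'Q544W']
Intersection: ['H25A', 'K715N', 'K896G', 'M377Y', 'P198R', 'Q544W'] ∩ ['K715N', 'P198R', 'Q544W'] = ['K715N', 'P198R', 'Q544W']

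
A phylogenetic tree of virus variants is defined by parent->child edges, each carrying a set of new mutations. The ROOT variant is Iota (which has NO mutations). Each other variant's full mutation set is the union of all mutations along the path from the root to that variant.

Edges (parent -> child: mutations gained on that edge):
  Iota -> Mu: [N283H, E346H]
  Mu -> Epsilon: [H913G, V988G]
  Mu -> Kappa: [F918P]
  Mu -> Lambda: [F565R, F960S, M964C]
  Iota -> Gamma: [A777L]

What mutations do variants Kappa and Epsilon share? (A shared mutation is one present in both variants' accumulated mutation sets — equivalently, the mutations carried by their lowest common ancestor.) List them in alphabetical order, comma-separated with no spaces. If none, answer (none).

Answer: E346H,N283H

Derivation:
Accumulating mutations along path to Kappa:
  At Iota: gained [] -> total []
  At Mu: gained ['N283H', 'E346H'] -> total ['E346H', 'N283H']
  At Kappa: gained ['F918P'] -> total ['E346H', 'F918P', 'N283H']
Mutations(Kappa) = ['E346H', 'F918P', 'N283H']
Accumulating mutations along path to Epsilon:
  At Iota: gained [] -> total []
  At Mu: gained ['N283H', 'E346H'] -> total ['E346H', 'N283H']
  At Epsilon: gained ['H913G', 'V988G'] -> total ['E346H', 'H913G', 'N283H', 'V988G']
Mutations(Epsilon) = ['E346H', 'H913G', 'N283H', 'V988G']
Intersection: ['E346H', 'F918P', 'N283H'] ∩ ['E346H', 'H913G', 'N283H', 'V988G'] = ['E346H', 'N283H']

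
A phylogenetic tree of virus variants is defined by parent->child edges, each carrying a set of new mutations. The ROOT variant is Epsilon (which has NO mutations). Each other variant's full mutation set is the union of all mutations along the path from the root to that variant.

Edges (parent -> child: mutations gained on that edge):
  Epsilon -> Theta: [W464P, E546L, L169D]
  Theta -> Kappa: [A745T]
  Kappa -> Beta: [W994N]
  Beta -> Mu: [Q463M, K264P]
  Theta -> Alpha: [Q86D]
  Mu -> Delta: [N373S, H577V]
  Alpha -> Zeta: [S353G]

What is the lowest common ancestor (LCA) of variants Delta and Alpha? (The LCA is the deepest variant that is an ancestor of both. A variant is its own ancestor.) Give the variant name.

Path from root to Delta: Epsilon -> Theta -> Kappa -> Beta -> Mu -> Delta
  ancestors of Delta: {Epsilon, Theta, Kappa, Beta, Mu, Delta}
Path from root to Alpha: Epsilon -> Theta -> Alpha
  ancestors of Alpha: {Epsilon, Theta, Alpha}
Common ancestors: {Epsilon, Theta}
Walk up from Alpha: Alpha (not in ancestors of Delta), Theta (in ancestors of Delta), Epsilon (in ancestors of Delta)
Deepest common ancestor (LCA) = Theta

Answer: Theta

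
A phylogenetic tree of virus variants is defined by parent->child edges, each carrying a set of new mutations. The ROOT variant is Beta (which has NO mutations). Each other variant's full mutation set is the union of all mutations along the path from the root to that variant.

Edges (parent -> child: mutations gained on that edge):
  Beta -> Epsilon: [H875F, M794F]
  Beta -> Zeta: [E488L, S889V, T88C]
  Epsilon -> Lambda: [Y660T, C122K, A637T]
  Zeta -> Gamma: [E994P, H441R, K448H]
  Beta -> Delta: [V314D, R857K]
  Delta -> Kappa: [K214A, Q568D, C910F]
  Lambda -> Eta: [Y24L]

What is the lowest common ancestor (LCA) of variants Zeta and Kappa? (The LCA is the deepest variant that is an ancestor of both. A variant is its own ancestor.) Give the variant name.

Answer: Beta

Derivation:
Path from root to Zeta: Beta -> Zeta
  ancestors of Zeta: {Beta, Zeta}
Path from root to Kappa: Beta -> Delta -> Kappa
  ancestors of Kappa: {Beta, Delta, Kappa}
Common ancestors: {Beta}
Walk up from Kappa: Kappa (not in ancestors of Zeta), Delta (not in ancestors of Zeta), Beta (in ancestors of Zeta)
Deepest common ancestor (LCA) = Beta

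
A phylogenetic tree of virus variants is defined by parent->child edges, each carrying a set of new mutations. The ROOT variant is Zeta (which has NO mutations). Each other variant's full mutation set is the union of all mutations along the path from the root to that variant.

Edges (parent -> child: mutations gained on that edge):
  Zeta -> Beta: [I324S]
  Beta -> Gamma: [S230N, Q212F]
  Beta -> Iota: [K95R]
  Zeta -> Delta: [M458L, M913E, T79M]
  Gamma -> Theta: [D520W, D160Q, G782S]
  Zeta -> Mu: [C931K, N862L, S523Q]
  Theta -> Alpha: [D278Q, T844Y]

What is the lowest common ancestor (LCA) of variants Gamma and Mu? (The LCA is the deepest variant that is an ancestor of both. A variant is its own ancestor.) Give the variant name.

Path from root to Gamma: Zeta -> Beta -> Gamma
  ancestors of Gamma: {Zeta, Beta, Gamma}
Path from root to Mu: Zeta -> Mu
  ancestors of Mu: {Zeta, Mu}
Common ancestors: {Zeta}
Walk up from Mu: Mu (not in ancestors of Gamma), Zeta (in ancestors of Gamma)
Deepest common ancestor (LCA) = Zeta

Answer: Zeta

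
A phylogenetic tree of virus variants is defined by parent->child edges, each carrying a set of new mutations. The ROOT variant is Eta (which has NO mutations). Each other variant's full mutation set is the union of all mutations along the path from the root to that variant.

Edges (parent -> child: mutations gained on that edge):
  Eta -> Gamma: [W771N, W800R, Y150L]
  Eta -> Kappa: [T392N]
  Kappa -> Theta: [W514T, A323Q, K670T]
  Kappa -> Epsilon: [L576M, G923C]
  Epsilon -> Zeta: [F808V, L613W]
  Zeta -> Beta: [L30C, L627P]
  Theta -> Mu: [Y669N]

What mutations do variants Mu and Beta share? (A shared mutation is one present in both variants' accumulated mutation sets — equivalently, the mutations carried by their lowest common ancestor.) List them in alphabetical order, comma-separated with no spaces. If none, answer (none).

Accumulating mutations along path to Mu:
  At Eta: gained [] -> total []
  At Kappa: gained ['T392N'] -> total ['T392N']
  At Theta: gained ['W514T', 'A323Q', 'K670T'] -> total ['A323Q', 'K670T', 'T392N', 'W514T']
  At Mu: gained ['Y669N'] -> total ['A323Q', 'K670T', 'T392N', 'W514T', 'Y669N']
Mutations(Mu) = ['A323Q', 'K670T', 'T392N', 'W514T', 'Y669N']
Accumulating mutations along path to Beta:
  At Eta: gained [] -> total []
  At Kappa: gained ['T392N'] -> total ['T392N']
  At Epsilon: gained ['L576M', 'G923C'] -> total ['G923C', 'L576M', 'T392N']
  At Zeta: gained ['F808V', 'L613W'] -> total ['F808V', 'G923C', 'L576M', 'L613W', 'T392N']
  At Beta: gained ['L30C', 'L627P'] -> total ['F808V', 'G923C', 'L30C', 'L576M', 'L613W', 'L627P', 'T392N']
Mutations(Beta) = ['F808V', 'G923C', 'L30C', 'L576M', 'L613W', 'L627P', 'T392N']
Intersection: ['A323Q', 'K670T', 'T392N', 'W514T', 'Y669N'] ∩ ['F808V', 'G923C', 'L30C', 'L576M', 'L613W', 'L627P', 'T392N'] = ['T392N']

Answer: T392N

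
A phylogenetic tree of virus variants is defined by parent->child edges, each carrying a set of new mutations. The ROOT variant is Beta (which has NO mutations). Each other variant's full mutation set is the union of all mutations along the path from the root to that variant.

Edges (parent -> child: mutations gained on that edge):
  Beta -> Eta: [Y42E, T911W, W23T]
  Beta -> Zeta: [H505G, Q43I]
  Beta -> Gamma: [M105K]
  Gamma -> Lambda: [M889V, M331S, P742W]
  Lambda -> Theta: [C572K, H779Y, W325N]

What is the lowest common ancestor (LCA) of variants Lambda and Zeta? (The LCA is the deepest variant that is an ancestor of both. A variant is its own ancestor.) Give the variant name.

Answer: Beta

Derivation:
Path from root to Lambda: Beta -> Gamma -> Lambda
  ancestors of Lambda: {Beta, Gamma, Lambda}
Path from root to Zeta: Beta -> Zeta
  ancestors of Zeta: {Beta, Zeta}
Common ancestors: {Beta}
Walk up from Zeta: Zeta (not in ancestors of Lambda), Beta (in ancestors of Lambda)
Deepest common ancestor (LCA) = Beta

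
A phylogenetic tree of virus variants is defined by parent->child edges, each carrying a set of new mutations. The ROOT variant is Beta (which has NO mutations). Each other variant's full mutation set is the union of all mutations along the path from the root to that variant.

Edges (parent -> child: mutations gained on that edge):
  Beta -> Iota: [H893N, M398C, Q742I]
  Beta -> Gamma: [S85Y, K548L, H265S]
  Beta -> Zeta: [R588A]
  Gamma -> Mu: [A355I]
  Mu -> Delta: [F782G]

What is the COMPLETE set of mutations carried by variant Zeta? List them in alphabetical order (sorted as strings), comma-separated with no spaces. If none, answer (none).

At Beta: gained [] -> total []
At Zeta: gained ['R588A'] -> total ['R588A']

Answer: R588A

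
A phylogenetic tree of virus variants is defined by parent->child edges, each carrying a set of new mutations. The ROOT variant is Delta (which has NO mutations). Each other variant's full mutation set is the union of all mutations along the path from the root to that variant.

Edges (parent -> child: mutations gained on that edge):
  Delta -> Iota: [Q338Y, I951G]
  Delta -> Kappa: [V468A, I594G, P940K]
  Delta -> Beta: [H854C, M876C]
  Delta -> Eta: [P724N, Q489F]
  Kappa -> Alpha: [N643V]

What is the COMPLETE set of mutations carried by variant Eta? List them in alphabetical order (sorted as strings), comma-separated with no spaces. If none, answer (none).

Answer: P724N,Q489F

Derivation:
At Delta: gained [] -> total []
At Eta: gained ['P724N', 'Q489F'] -> total ['P724N', 'Q489F']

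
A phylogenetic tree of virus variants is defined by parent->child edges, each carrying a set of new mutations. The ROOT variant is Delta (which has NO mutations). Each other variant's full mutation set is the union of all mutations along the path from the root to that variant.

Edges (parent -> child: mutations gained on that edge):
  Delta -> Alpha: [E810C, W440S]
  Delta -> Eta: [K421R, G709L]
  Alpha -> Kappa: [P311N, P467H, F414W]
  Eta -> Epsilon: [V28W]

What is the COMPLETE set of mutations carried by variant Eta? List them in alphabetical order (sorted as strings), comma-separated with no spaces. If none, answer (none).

At Delta: gained [] -> total []
At Eta: gained ['K421R', 'G709L'] -> total ['G709L', 'K421R']

Answer: G709L,K421R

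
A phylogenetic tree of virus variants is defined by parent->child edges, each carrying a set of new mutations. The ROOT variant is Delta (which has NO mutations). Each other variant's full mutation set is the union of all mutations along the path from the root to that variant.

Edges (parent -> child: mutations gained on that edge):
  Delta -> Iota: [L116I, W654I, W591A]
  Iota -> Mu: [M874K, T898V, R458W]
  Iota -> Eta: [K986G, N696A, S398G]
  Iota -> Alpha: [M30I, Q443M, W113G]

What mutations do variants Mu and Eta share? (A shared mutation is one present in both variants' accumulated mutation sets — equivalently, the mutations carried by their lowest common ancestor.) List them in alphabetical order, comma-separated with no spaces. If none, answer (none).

Answer: L116I,W591A,W654I

Derivation:
Accumulating mutations along path to Mu:
  At Delta: gained [] -> total []
  At Iota: gained ['L116I', 'W654I', 'W591A'] -> total ['L116I', 'W591A', 'W654I']
  At Mu: gained ['M874K', 'T898V', 'R458W'] -> total ['L116I', 'M874K', 'R458W', 'T898V', 'W591A', 'W654I']
Mutations(Mu) = ['L116I', 'M874K', 'R458W', 'T898V', 'W591A', 'W654I']
Accumulating mutations along path to Eta:
  At Delta: gained [] -> total []
  At Iota: gained ['L116I', 'W654I', 'W591A'] -> total ['L116I', 'W591A', 'W654I']
  At Eta: gained ['K986G', 'N696A', 'S398G'] -> total ['K986G', 'L116I', 'N696A', 'S398G', 'W591A', 'W654I']
Mutations(Eta) = ['K986G', 'L116I', 'N696A', 'S398G', 'W591A', 'W654I']
Intersection: ['L116I', 'M874K', 'R458W', 'T898V', 'W591A', 'W654I'] ∩ ['K986G', 'L116I', 'N696A', 'S398G', 'W591A', 'W654I'] = ['L116I', 'W591A', 'W654I']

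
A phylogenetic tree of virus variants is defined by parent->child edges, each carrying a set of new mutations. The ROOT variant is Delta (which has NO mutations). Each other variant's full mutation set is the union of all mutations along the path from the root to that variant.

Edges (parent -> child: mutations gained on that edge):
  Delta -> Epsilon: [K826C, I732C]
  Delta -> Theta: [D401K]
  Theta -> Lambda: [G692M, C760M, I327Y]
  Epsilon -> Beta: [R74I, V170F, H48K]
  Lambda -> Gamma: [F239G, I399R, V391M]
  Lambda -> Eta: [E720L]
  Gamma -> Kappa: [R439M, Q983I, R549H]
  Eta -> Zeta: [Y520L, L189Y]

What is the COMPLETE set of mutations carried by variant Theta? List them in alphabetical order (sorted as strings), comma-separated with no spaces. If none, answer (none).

Answer: D401K

Derivation:
At Delta: gained [] -> total []
At Theta: gained ['D401K'] -> total ['D401K']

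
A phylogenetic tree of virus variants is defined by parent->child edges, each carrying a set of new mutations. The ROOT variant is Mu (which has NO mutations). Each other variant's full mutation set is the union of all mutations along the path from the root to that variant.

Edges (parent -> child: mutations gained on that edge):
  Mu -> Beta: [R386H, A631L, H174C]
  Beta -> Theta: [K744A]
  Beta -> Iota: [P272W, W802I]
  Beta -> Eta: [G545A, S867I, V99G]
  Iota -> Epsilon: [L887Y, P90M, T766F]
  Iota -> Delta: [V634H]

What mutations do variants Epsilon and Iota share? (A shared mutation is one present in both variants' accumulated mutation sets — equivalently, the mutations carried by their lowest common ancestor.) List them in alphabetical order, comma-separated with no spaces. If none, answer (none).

Answer: A631L,H174C,P272W,R386H,W802I

Derivation:
Accumulating mutations along path to Epsilon:
  At Mu: gained [] -> total []
  At Beta: gained ['R386H', 'A631L', 'H174C'] -> total ['A631L', 'H174C', 'R386H']
  At Iota: gained ['P272W', 'W802I'] -> total ['A631L', 'H174C', 'P272W', 'R386H', 'W802I']
  At Epsilon: gained ['L887Y', 'P90M', 'T766F'] -> total ['A631L', 'H174C', 'L887Y', 'P272W', 'P90M', 'R386H', 'T766F', 'W802I']
Mutations(Epsilon) = ['A631L', 'H174C', 'L887Y', 'P272W', 'P90M', 'R386H', 'T766F', 'W802I']
Accumulating mutations along path to Iota:
  At Mu: gained [] -> total []
  At Beta: gained ['R386H', 'A631L', 'H174C'] -> total ['A631L', 'H174C', 'R386H']
  At Iota: gained ['P272W', 'W802I'] -> total ['A631L', 'H174C', 'P272W', 'R386H', 'W802I']
Mutations(Iota) = ['A631L', 'H174C', 'P272W', 'R386H', 'W802I']
Intersection: ['A631L', 'H174C', 'L887Y', 'P272W', 'P90M', 'R386H', 'T766F', 'W802I'] ∩ ['A631L', 'H174C', 'P272W', 'R386H', 'W802I'] = ['A631L', 'H174C', 'P272W', 'R386H', 'W802I']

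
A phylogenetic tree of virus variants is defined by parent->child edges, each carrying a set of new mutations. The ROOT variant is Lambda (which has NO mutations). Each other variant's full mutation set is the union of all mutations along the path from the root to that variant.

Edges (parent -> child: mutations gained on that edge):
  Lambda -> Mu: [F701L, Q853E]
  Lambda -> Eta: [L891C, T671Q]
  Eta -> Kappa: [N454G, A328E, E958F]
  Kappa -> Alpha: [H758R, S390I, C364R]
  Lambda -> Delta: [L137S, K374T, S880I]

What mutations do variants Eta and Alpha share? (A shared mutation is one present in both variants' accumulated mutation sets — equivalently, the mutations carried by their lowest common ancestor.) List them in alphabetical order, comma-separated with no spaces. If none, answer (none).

Accumulating mutations along path to Eta:
  At Lambda: gained [] -> total []
  At Eta: gained ['L891C', 'T671Q'] -> total ['L891C', 'T671Q']
Mutations(Eta) = ['L891C', 'T671Q']
Accumulating mutations along path to Alpha:
  At Lambda: gained [] -> total []
  At Eta: gained ['L891C', 'T671Q'] -> total ['L891C', 'T671Q']
  At Kappa: gained ['N454G', 'A328E', 'E958F'] -> total ['A328E', 'E958F', 'L891C', 'N454G', 'T671Q']
  At Alpha: gained ['H758R', 'S390I', 'C364R'] -> total ['A328E', 'C364R', 'E958F', 'H758R', 'L891C', 'N454G', 'S390I', 'T671Q']
Mutations(Alpha) = ['A328E', 'C364R', 'E958F', 'H758R', 'L891C', 'N454G', 'S390I', 'T671Q']
Intersection: ['L891C', 'T671Q'] ∩ ['A328E', 'C364R', 'E958F', 'H758R', 'L891C', 'N454G', 'S390I', 'T671Q'] = ['L891C', 'T671Q']

Answer: L891C,T671Q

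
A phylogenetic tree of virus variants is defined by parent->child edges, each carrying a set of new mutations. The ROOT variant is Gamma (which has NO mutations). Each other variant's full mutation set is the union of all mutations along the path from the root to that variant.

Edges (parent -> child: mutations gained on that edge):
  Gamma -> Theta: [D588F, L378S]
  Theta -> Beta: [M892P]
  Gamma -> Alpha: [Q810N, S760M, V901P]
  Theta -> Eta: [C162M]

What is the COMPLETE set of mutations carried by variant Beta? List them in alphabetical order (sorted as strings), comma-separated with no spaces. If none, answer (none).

At Gamma: gained [] -> total []
At Theta: gained ['D588F', 'L378S'] -> total ['D588F', 'L378S']
At Beta: gained ['M892P'] -> total ['D588F', 'L378S', 'M892P']

Answer: D588F,L378S,M892P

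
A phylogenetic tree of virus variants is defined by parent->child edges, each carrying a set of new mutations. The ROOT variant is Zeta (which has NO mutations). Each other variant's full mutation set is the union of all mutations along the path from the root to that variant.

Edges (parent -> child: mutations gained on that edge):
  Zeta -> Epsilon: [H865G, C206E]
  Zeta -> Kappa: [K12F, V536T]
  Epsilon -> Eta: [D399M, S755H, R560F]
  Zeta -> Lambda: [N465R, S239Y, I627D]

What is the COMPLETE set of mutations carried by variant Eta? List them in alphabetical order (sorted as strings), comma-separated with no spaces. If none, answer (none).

At Zeta: gained [] -> total []
At Epsilon: gained ['H865G', 'C206E'] -> total ['C206E', 'H865G']
At Eta: gained ['D399M', 'S755H', 'R560F'] -> total ['C206E', 'D399M', 'H865G', 'R560F', 'S755H']

Answer: C206E,D399M,H865G,R560F,S755H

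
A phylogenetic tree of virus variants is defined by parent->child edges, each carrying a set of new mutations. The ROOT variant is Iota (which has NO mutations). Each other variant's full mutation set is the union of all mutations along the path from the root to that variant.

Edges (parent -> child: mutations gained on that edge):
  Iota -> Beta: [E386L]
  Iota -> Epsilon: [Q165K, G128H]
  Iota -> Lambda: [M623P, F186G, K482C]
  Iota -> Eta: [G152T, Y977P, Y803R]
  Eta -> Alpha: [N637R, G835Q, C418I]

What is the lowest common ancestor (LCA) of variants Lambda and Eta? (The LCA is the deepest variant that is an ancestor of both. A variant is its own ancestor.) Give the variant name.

Answer: Iota

Derivation:
Path from root to Lambda: Iota -> Lambda
  ancestors of Lambda: {Iota, Lambda}
Path from root to Eta: Iota -> Eta
  ancestors of Eta: {Iota, Eta}
Common ancestors: {Iota}
Walk up from Eta: Eta (not in ancestors of Lambda), Iota (in ancestors of Lambda)
Deepest common ancestor (LCA) = Iota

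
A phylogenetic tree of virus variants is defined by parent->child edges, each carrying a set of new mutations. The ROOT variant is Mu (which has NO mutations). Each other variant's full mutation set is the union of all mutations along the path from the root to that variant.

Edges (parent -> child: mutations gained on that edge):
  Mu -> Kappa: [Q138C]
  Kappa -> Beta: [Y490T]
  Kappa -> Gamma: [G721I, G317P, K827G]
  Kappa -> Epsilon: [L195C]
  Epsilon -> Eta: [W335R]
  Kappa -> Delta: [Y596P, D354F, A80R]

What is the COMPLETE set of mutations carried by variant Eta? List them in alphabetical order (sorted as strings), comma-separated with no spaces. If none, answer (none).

At Mu: gained [] -> total []
At Kappa: gained ['Q138C'] -> total ['Q138C']
At Epsilon: gained ['L195C'] -> total ['L195C', 'Q138C']
At Eta: gained ['W335R'] -> total ['L195C', 'Q138C', 'W335R']

Answer: L195C,Q138C,W335R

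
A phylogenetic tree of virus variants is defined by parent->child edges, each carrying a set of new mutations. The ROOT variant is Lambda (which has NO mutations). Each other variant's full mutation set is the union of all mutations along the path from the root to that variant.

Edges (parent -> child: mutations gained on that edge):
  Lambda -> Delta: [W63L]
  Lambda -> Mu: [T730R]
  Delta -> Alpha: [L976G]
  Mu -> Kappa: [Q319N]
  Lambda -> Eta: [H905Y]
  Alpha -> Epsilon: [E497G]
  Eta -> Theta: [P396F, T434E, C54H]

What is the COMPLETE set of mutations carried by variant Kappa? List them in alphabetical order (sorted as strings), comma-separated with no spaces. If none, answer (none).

At Lambda: gained [] -> total []
At Mu: gained ['T730R'] -> total ['T730R']
At Kappa: gained ['Q319N'] -> total ['Q319N', 'T730R']

Answer: Q319N,T730R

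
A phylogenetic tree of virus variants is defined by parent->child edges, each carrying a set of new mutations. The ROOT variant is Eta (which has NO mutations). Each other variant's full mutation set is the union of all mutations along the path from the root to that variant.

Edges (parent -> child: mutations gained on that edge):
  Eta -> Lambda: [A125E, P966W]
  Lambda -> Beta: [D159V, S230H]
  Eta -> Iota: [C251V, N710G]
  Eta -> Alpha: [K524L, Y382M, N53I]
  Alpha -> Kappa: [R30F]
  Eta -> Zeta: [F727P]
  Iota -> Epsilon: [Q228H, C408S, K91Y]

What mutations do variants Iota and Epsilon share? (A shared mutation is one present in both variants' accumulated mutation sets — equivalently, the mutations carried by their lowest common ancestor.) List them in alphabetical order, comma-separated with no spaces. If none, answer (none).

Answer: C251V,N710G

Derivation:
Accumulating mutations along path to Iota:
  At Eta: gained [] -> total []
  At Iota: gained ['C251V', 'N710G'] -> total ['C251V', 'N710G']
Mutations(Iota) = ['C251V', 'N710G']
Accumulating mutations along path to Epsilon:
  At Eta: gained [] -> total []
  At Iota: gained ['C251V', 'N710G'] -> total ['C251V', 'N710G']
  At Epsilon: gained ['Q228H', 'C408S', 'K91Y'] -> total ['C251V', 'C408S', 'K91Y', 'N710G', 'Q228H']
Mutations(Epsilon) = ['C251V', 'C408S', 'K91Y', 'N710G', 'Q228H']
Intersection: ['C251V', 'N710G'] ∩ ['C251V', 'C408S', 'K91Y', 'N710G', 'Q228H'] = ['C251V', 'N710G']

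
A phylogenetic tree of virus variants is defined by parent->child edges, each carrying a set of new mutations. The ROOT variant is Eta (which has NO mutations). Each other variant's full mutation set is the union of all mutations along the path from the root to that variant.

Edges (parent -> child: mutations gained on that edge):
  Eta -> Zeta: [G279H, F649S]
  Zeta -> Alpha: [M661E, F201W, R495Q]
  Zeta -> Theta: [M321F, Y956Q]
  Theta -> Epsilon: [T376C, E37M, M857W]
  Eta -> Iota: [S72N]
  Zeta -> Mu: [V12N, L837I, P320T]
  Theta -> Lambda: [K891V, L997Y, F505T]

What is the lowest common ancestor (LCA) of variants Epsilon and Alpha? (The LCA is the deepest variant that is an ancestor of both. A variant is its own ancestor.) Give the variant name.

Answer: Zeta

Derivation:
Path from root to Epsilon: Eta -> Zeta -> Theta -> Epsilon
  ancestors of Epsilon: {Eta, Zeta, Theta, Epsilon}
Path from root to Alpha: Eta -> Zeta -> Alpha
  ancestors of Alpha: {Eta, Zeta, Alpha}
Common ancestors: {Eta, Zeta}
Walk up from Alpha: Alpha (not in ancestors of Epsilon), Zeta (in ancestors of Epsilon), Eta (in ancestors of Epsilon)
Deepest common ancestor (LCA) = Zeta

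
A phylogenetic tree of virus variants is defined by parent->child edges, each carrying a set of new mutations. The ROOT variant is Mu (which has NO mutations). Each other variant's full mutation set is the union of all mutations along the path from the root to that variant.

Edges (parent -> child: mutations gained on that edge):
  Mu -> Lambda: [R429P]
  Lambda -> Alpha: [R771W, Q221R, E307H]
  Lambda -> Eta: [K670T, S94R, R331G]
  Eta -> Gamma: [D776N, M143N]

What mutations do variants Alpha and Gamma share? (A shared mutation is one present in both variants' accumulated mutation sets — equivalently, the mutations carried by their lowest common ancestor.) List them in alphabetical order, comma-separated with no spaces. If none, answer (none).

Accumulating mutations along path to Alpha:
  At Mu: gained [] -> total []
  At Lambda: gained ['R429P'] -> total ['R429P']
  At Alpha: gained ['R771W', 'Q221R', 'E307H'] -> total ['E307H', 'Q221R', 'R429P', 'R771W']
Mutations(Alpha) = ['E307H', 'Q221R', 'R429P', 'R771W']
Accumulating mutations along path to Gamma:
  At Mu: gained [] -> total []
  At Lambda: gained ['R429P'] -> total ['R429P']
  At Eta: gained ['K670T', 'S94R', 'R331G'] -> total ['K670T', 'R331G', 'R429P', 'S94R']
  At Gamma: gained ['D776N', 'M143N'] -> total ['D776N', 'K670T', 'M143N', 'R331G', 'R429P', 'S94R']
Mutations(Gamma) = ['D776N', 'K670T', 'M143N', 'R331G', 'R429P', 'S94R']
Intersection: ['E307H', 'Q221R', 'R429P', 'R771W'] ∩ ['D776N', 'K670T', 'M143N', 'R331G', 'R429P', 'S94R'] = ['R429P']

Answer: R429P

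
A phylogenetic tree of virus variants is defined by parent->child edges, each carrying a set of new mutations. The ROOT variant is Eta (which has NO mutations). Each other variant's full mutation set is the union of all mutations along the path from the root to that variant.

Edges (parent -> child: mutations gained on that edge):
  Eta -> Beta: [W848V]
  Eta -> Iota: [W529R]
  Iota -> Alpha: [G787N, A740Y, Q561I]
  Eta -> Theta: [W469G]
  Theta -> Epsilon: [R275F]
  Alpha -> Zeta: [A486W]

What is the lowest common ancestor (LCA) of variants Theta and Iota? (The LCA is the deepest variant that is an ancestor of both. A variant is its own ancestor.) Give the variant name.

Answer: Eta

Derivation:
Path from root to Theta: Eta -> Theta
  ancestors of Theta: {Eta, Theta}
Path from root to Iota: Eta -> Iota
  ancestors of Iota: {Eta, Iota}
Common ancestors: {Eta}
Walk up from Iota: Iota (not in ancestors of Theta), Eta (in ancestors of Theta)
Deepest common ancestor (LCA) = Eta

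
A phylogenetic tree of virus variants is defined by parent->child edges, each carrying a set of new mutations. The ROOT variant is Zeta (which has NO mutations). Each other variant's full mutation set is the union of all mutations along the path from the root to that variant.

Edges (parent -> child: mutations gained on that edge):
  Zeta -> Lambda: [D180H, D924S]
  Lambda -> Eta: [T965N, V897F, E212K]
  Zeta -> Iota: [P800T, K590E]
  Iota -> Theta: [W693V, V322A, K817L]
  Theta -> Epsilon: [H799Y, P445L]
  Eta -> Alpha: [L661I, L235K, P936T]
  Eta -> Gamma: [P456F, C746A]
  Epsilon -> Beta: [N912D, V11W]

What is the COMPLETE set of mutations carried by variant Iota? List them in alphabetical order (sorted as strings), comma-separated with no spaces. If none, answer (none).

Answer: K590E,P800T

Derivation:
At Zeta: gained [] -> total []
At Iota: gained ['P800T', 'K590E'] -> total ['K590E', 'P800T']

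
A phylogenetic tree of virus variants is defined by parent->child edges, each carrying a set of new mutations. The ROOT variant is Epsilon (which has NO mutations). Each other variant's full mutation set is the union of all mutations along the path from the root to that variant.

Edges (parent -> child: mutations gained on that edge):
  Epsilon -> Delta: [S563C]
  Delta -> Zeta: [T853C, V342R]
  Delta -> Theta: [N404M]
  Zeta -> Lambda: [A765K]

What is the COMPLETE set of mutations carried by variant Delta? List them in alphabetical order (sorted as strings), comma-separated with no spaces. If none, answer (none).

At Epsilon: gained [] -> total []
At Delta: gained ['S563C'] -> total ['S563C']

Answer: S563C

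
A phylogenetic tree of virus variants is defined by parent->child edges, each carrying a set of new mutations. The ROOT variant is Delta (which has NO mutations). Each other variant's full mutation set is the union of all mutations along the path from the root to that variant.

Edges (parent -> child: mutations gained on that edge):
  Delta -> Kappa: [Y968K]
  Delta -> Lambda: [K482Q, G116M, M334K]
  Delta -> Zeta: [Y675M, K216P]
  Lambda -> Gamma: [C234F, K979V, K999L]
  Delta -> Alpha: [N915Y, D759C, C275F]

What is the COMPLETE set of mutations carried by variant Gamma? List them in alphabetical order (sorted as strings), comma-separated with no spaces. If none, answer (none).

At Delta: gained [] -> total []
At Lambda: gained ['K482Q', 'G116M', 'M334K'] -> total ['G116M', 'K482Q', 'M334K']
At Gamma: gained ['C234F', 'K979V', 'K999L'] -> total ['C234F', 'G116M', 'K482Q', 'K979V', 'K999L', 'M334K']

Answer: C234F,G116M,K482Q,K979V,K999L,M334K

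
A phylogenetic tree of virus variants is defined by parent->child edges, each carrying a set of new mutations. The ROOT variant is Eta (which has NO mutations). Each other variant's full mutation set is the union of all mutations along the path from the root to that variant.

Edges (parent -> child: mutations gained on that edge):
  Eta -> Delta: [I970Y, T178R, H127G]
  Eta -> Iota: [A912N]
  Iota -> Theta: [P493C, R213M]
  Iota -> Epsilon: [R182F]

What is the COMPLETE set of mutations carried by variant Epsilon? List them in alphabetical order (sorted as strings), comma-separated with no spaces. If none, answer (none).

At Eta: gained [] -> total []
At Iota: gained ['A912N'] -> total ['A912N']
At Epsilon: gained ['R182F'] -> total ['A912N', 'R182F']

Answer: A912N,R182F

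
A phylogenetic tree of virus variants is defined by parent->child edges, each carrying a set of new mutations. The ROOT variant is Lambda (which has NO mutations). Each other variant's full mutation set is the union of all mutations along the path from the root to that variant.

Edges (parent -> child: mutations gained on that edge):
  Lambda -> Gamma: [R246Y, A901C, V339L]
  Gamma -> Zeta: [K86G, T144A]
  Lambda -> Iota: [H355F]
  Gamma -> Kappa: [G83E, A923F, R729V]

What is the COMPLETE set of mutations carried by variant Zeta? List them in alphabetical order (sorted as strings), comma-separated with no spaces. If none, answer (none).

At Lambda: gained [] -> total []
At Gamma: gained ['R246Y', 'A901C', 'V339L'] -> total ['A901C', 'R246Y', 'V339L']
At Zeta: gained ['K86G', 'T144A'] -> total ['A901C', 'K86G', 'R246Y', 'T144A', 'V339L']

Answer: A901C,K86G,R246Y,T144A,V339L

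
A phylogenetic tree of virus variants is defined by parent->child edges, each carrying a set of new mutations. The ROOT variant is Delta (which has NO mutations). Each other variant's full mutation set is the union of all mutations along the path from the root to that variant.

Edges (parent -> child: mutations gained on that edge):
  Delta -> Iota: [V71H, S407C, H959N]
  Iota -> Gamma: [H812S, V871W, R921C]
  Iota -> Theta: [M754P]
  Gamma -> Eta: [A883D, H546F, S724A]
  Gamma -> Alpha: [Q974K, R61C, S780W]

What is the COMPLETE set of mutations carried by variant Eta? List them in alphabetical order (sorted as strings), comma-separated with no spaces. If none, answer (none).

Answer: A883D,H546F,H812S,H959N,R921C,S407C,S724A,V71H,V871W

Derivation:
At Delta: gained [] -> total []
At Iota: gained ['V71H', 'S407C', 'H959N'] -> total ['H959N', 'S407C', 'V71H']
At Gamma: gained ['H812S', 'V871W', 'R921C'] -> total ['H812S', 'H959N', 'R921C', 'S407C', 'V71H', 'V871W']
At Eta: gained ['A883D', 'H546F', 'S724A'] -> total ['A883D', 'H546F', 'H812S', 'H959N', 'R921C', 'S407C', 'S724A', 'V71H', 'V871W']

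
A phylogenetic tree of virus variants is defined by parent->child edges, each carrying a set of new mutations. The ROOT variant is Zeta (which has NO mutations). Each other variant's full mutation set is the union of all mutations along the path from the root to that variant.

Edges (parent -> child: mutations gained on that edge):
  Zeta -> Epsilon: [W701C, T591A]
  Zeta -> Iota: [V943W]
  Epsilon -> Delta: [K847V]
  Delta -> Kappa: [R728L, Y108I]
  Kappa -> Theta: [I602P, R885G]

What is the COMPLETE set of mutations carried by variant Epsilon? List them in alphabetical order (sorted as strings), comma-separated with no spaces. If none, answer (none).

At Zeta: gained [] -> total []
At Epsilon: gained ['W701C', 'T591A'] -> total ['T591A', 'W701C']

Answer: T591A,W701C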